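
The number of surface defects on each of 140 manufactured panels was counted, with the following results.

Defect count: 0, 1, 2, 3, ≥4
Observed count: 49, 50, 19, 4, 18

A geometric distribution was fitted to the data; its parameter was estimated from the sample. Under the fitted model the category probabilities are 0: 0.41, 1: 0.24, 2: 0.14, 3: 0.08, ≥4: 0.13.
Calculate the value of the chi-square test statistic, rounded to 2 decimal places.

13.88

Expected counts E_i = n·p_i: 140×0.41 = 57.4, 140×0.24 = 33.6, 140×0.14 = 19.6, 140×0.08 = 11.2, 140×0.13 = 18.2.
cat         O        E   (O−E)²/E
0          49     57.4      1.229
1          50     33.6      8.005
2          19     19.6      0.018
3           4     11.2      4.629
≥4         18     18.2      0.002
Sum = 13.88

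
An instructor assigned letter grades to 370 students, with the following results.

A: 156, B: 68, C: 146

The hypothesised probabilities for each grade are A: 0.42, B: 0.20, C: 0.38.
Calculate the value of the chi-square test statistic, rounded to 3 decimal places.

Expected counts E_i = n·p_i: 370×0.42 = 155.4, 370×0.20 = 74, 370×0.38 = 140.6.
cat         O        E   (O−E)²/E
A         156    155.4     0.0023
B          68       74     0.4865
C         146    140.6     0.2074
Sum = 0.696

0.696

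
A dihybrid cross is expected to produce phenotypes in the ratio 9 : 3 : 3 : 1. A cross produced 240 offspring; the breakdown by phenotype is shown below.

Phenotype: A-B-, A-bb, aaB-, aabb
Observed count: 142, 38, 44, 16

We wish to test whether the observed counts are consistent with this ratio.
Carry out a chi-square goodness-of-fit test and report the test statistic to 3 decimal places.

1.541

Ratio total = 16. Expected counts: 240×9/16 = 135, 240×3/16 = 45, 240×3/16 = 45, 240×1/16 = 15.
cat         O        E   (O−E)²/E
A-B-      142      135     0.3630
A-bb       38       45     1.0889
aaB-       44       45     0.0222
aabb       16       15     0.0667
Sum = 1.541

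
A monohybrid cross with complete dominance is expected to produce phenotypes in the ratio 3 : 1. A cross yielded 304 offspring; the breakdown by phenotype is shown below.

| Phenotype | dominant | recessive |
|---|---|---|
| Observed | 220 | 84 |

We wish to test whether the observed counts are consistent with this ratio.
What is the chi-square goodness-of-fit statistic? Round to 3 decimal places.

1.123

Ratio total = 4. Expected counts: 304×3/4 = 228, 304×1/4 = 76.
χ² = (220−228)²/228 + (84−76)²/76
   = 0.2807 + 0.8421
Sum = 1.123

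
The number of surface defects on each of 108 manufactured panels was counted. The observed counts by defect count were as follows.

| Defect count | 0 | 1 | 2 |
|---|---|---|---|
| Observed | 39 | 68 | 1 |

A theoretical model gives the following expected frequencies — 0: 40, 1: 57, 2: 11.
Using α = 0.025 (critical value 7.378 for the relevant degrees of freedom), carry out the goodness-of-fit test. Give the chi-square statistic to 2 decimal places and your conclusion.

0: (39 − 40)²/40 = 1/40 = 0.025
1: (68 − 57)²/57 = 121/57 = 2.123
2: (1 − 11)²/11 = 100/11 = 9.091
Sum = 11.24
df = 2. Since 11.24 > 7.378, we reject H₀.

11.24; reject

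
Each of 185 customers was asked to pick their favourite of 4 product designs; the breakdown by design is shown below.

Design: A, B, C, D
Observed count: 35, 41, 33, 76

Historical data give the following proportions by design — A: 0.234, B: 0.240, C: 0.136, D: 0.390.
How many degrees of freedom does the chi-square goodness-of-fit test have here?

There are k = 4 categories and no parameters were estimated from the data, so df = 4 − 1 = 3.

3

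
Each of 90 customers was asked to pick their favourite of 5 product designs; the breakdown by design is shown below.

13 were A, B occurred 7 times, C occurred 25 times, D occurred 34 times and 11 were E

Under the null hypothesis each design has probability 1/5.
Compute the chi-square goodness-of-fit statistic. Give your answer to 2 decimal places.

27.78

Expected count for each of the 5 categories: 90/5 = 18.
cat         O        E   (O−E)²/E
A          13       18      1.389
B           7       18      6.722
C          25       18      2.722
D          34       18     14.222
E          11       18      2.722
Sum = 27.78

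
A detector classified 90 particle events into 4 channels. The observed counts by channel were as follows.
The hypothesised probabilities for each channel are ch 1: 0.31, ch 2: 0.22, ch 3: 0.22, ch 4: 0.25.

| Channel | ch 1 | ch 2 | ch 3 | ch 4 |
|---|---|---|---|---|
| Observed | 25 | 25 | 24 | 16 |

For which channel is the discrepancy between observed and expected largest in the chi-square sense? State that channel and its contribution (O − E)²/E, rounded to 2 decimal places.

Expected counts E_i = n·p_i: 90×0.31 = 27.9, 90×0.22 = 19.8, 90×0.22 = 19.8, 90×0.25 = 22.5.
χ² = (25−27.9)²/27.9 + (25−19.8)²/19.8 + (24−19.8)²/19.8 + (16−22.5)²/22.5
   = 0.301 + 1.366 + 0.891 + 1.878
The largest term is for ch 4: 1.88.

ch 4, 1.88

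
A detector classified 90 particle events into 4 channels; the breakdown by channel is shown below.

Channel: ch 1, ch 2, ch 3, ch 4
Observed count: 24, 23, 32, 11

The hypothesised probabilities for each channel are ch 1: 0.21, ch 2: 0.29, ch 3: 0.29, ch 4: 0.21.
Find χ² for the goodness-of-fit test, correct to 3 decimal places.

Expected counts E_i = n·p_i: 90×0.21 = 18.9, 90×0.29 = 26.1, 90×0.29 = 26.1, 90×0.21 = 18.9.
cat         O        E   (O−E)²/E
ch 1       24     18.9     1.3762
ch 2       23     26.1     0.3682
ch 3       32     26.1     1.3337
ch 4       11     18.9     3.3021
Sum = 6.380

6.380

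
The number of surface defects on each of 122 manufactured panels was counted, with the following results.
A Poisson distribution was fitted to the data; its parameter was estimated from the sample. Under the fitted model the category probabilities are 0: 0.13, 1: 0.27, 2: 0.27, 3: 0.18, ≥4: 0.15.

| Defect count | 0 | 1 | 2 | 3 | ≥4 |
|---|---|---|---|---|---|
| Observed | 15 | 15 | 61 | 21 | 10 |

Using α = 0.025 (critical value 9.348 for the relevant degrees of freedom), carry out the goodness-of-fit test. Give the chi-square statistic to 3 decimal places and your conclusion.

Expected counts E_i = n·p_i: 122×0.13 = 15.86, 122×0.27 = 32.94, 122×0.27 = 32.94, 122×0.18 = 21.96, 122×0.15 = 18.3.
χ² = (15−15.86)²/15.86 + (15−32.94)²/32.94 + (61−32.94)²/32.94 + (21−21.96)²/21.96 + (10−18.3)²/18.3
   = 0.0466 + 9.7706 + 23.9030 + 0.0420 + 3.7645
Sum = 37.527
df = 3. Since 37.527 > 9.348, we reject H₀.

37.527; reject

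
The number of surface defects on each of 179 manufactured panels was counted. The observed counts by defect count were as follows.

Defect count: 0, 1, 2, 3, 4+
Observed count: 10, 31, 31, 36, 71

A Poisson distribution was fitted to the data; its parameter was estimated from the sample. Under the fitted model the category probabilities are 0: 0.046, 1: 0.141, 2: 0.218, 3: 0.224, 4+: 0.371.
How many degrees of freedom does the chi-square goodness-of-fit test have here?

3

There are k = 5 categories and 1 parameter estimated from the data, so df = 5 − 1 − 1 = 3.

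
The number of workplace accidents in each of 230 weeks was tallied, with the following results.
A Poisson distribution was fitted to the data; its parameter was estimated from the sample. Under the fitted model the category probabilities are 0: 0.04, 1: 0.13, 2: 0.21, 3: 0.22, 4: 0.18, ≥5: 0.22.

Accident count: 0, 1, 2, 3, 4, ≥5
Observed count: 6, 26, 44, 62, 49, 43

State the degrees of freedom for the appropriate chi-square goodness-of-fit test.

There are k = 6 categories and 1 parameter estimated from the data, so df = 6 − 1 − 1 = 4.

4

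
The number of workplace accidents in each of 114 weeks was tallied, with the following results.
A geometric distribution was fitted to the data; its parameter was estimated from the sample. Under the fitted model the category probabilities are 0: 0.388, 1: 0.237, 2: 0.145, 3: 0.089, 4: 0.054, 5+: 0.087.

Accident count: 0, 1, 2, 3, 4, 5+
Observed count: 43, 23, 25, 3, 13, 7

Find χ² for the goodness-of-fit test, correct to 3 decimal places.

Expected counts E_i = n·p_i: 114×0.388 = 44.232, 114×0.237 = 27.018, 114×0.145 = 16.53, 114×0.089 = 10.146, 114×0.054 = 6.156, 114×0.087 = 9.918.
χ² = (43−44.232)²/44.232 + (23−27.018)²/27.018 + (25−16.53)²/16.53 + (3−10.146)²/10.146 + (13−6.156)²/6.156 + (7−9.918)²/9.918
   = 0.0343 + 0.5975 + 4.3400 + 5.0330 + 7.6089 + 0.8585
Sum = 18.472

18.472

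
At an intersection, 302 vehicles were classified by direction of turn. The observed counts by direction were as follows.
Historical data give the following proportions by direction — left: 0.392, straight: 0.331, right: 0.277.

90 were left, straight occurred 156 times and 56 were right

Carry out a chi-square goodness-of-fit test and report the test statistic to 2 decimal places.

47.36

Expected counts E_i = n·p_i: 302×0.392 = 118.384, 302×0.331 = 99.962, 302×0.277 = 83.654.
left: (90 − 118.384)²/118.384 = 805.651456/118.384 = 6.805
straight: (156 − 99.962)²/99.962 = 3140.257444/99.962 = 31.415
right: (56 − 83.654)²/83.654 = 764.743716/83.654 = 9.142
Sum = 47.36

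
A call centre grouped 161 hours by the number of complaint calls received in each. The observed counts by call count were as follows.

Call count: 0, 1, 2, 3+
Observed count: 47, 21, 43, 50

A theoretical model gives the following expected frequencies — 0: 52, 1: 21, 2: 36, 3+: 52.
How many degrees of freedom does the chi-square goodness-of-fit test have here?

3

There are k = 4 categories and no parameters were estimated from the data, so df = 4 − 1 = 3.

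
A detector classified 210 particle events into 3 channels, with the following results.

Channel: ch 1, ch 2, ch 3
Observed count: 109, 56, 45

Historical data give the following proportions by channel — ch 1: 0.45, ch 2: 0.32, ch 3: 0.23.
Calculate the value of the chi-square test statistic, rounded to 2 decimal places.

4.32

Expected counts E_i = n·p_i: 210×0.45 = 94.5, 210×0.32 = 67.2, 210×0.23 = 48.3.
χ² = (109−94.5)²/94.5 + (56−67.2)²/67.2 + (45−48.3)²/48.3
   = 2.225 + 1.867 + 0.225
Sum = 4.32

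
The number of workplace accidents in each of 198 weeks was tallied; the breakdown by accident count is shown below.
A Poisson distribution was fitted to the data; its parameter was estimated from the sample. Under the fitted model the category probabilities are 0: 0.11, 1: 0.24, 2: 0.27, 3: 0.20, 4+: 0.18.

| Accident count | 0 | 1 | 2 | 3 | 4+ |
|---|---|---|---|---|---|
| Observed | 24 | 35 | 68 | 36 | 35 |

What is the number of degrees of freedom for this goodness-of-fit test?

There are k = 5 categories and 1 parameter estimated from the data, so df = 5 − 1 − 1 = 3.

3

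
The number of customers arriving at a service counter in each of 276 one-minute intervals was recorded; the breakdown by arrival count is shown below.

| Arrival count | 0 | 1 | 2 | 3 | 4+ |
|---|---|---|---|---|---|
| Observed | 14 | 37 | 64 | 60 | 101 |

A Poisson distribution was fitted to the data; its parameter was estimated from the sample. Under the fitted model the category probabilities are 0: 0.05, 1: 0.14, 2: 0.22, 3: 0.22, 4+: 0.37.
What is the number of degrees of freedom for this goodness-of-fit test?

3

There are k = 5 categories and 1 parameter estimated from the data, so df = 5 − 1 − 1 = 3.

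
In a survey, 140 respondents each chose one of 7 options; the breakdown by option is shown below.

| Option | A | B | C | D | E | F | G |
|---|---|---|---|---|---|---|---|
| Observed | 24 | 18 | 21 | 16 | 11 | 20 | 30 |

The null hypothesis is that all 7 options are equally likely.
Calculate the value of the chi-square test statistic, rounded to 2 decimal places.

Under H₀ each category has probability 1/7, so each expected count is 140/7 = 20.
χ² = (24−20)²/20 + (18−20)²/20 + (21−20)²/20 + (16−20)²/20 + (11−20)²/20 + (20−20)²/20 + (30−20)²/20
   = 0.800 + 0.200 + 0.050 + 0.800 + 4.050 + 0.000 + 5.000
Sum = 10.90

10.90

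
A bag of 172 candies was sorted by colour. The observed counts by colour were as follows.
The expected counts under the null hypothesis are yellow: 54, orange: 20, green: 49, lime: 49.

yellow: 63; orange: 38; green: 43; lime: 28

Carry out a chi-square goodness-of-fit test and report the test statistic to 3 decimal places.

cat         O        E   (O−E)²/E
yellow     63       54     1.5000
orange     38       20    16.2000
green      43       49     0.7347
lime       28       49     9.0000
Sum = 27.435

27.435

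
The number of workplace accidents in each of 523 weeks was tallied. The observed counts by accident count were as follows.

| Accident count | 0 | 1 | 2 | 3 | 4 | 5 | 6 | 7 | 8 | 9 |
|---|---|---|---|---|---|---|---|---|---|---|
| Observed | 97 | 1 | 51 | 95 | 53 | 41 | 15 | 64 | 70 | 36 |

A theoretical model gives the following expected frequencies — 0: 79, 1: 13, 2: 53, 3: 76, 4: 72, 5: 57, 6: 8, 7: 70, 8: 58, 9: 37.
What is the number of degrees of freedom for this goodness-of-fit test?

There are k = 10 categories and no parameters were estimated from the data, so df = 10 − 1 = 9.

9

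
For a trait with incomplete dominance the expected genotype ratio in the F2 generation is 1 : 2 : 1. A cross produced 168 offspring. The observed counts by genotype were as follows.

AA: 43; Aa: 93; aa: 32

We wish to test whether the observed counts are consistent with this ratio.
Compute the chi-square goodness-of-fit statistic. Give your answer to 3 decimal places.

Ratio total = 4. Expected counts: 168×1/4 = 42, 168×2/4 = 84, 168×1/4 = 42.
cat         O        E   (O−E)²/E
AA         43       42     0.0238
Aa         93       84     0.9643
aa         32       42     2.3810
Sum = 3.369

3.369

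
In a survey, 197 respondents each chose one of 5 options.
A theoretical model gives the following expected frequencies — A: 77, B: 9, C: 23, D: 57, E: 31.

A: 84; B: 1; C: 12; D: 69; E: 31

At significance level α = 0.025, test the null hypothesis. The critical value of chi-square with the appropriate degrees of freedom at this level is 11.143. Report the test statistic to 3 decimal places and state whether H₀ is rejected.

A: (84 − 77)²/77 = 49/77 = 0.6364
B: (1 − 9)²/9 = 64/9 = 7.1111
C: (12 − 23)²/23 = 121/23 = 5.2609
D: (69 − 57)²/57 = 144/57 = 2.5263
E: (31 − 31)²/31 = 0/31 = 0.0000
Sum = 15.535
df = 4. Since 15.535 > 11.143, we reject H₀.

15.535; reject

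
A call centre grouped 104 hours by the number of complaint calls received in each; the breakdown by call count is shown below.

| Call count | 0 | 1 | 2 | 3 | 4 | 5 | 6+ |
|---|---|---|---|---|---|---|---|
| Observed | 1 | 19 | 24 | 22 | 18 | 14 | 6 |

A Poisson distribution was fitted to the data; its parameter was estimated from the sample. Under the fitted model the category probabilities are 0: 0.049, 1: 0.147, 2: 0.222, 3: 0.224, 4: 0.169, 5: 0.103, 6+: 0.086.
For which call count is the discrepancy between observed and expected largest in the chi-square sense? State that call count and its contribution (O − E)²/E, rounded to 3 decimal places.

Expected counts E_i = n·p_i: 104×0.049 = 5.096, 104×0.147 = 15.288, 104×0.222 = 23.088, 104×0.224 = 23.296, 104×0.169 = 17.576, 104×0.103 = 10.712, 104×0.086 = 8.944.
χ² = (1−5.096)²/5.096 + (19−15.288)²/15.288 + (24−23.088)²/23.088 + (22−23.296)²/23.296 + (18−17.576)²/17.576 + (14−10.712)²/10.712 + (6−8.944)²/8.944
   = 3.2922 + 0.9013 + 0.0360 + 0.0721 + 0.0102 + 1.0092 + 0.9690
The largest term is for 0: 3.292.

0, 3.292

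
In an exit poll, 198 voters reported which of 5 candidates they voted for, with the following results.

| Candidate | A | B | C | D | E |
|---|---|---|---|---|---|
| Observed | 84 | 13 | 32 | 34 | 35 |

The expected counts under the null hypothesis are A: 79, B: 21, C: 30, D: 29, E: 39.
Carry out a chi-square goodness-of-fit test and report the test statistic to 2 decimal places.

χ² = (84−79)²/79 + (13−21)²/21 + (32−30)²/30 + (34−29)²/29 + (35−39)²/39
   = 0.316 + 3.048 + 0.133 + 0.862 + 0.410
Sum = 4.77

4.77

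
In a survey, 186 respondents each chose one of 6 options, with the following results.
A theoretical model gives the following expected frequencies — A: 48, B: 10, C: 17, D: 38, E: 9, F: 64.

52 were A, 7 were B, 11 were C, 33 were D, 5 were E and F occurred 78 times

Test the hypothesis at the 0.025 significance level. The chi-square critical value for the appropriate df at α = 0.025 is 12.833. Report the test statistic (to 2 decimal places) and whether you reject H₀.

8.85; do not reject

A: (52 − 48)²/48 = 16/48 = 0.333
B: (7 − 10)²/10 = 9/10 = 0.900
C: (11 − 17)²/17 = 36/17 = 2.118
D: (33 − 38)²/38 = 25/38 = 0.658
E: (5 − 9)²/9 = 16/9 = 1.778
F: (78 − 64)²/64 = 196/64 = 3.063
Sum = 8.85
df = 5. Since 8.85 < 12.833, we do not reject H₀.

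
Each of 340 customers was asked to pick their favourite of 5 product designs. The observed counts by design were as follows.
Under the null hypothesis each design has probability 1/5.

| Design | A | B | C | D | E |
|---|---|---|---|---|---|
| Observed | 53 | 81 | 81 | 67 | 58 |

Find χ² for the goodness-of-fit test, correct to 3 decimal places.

Expected count for each of the 5 categories: 340/5 = 68.
cat         O        E   (O−E)²/E
A          53       68     3.3088
B          81       68     2.4853
C          81       68     2.4853
D          67       68     0.0147
E          58       68     1.4706
Sum = 9.765

9.765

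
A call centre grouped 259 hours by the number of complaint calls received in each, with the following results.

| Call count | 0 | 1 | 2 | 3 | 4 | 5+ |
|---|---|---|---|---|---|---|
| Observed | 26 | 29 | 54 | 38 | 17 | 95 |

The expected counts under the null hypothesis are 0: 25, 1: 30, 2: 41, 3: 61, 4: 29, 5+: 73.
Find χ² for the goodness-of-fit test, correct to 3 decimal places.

24.463

cat         O        E   (O−E)²/E
0          26       25     0.0400
1          29       30     0.0333
2          54       41     4.1220
3          38       61     8.6721
4          17       29     4.9655
5+         95       73     6.6301
Sum = 24.463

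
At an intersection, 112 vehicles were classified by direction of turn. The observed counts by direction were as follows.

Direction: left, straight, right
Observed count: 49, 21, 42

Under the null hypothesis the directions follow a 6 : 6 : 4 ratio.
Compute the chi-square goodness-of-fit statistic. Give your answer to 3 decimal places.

Ratio total = 16. Expected counts: 112×6/16 = 42, 112×6/16 = 42, 112×4/16 = 28.
χ² = (49−42)²/42 + (21−42)²/42 + (42−28)²/28
   = 1.1667 + 10.5000 + 7.0000
Sum = 18.667

18.667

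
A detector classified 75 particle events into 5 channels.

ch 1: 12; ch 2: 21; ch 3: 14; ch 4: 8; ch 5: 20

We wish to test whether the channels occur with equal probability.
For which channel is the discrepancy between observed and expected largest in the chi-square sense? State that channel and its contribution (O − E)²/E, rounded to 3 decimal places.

Under H₀ each category has probability 1/5, so each expected count is 75/5 = 15.
χ² = (12−15)²/15 + (21−15)²/15 + (14−15)²/15 + (8−15)²/15 + (20−15)²/15
   = 0.6000 + 2.4000 + 0.0667 + 3.2667 + 1.6667
The largest term is for ch 4: 3.267.

ch 4, 3.267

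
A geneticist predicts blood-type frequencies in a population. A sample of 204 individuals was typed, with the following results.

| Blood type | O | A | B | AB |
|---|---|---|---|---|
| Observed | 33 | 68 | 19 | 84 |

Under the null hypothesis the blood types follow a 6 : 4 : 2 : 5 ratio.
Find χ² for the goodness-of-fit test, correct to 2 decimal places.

40.10

Ratio total = 17. Expected counts: 204×6/17 = 72, 204×4/17 = 48, 204×2/17 = 24, 204×5/17 = 60.
cat         O        E   (O−E)²/E
O          33       72     21.125
A          68       48      8.333
B          19       24      1.042
AB         84       60      9.600
Sum = 40.10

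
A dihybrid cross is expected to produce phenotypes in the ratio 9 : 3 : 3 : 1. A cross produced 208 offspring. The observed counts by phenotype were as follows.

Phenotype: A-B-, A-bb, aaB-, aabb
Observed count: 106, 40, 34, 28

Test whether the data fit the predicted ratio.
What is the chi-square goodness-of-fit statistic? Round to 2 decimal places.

Ratio total = 16. Expected counts: 208×9/16 = 117, 208×3/16 = 39, 208×3/16 = 39, 208×1/16 = 13.
A-B-: (106 − 117)²/117 = 121/117 = 1.034
A-bb: (40 − 39)²/39 = 1/39 = 0.026
aaB-: (34 − 39)²/39 = 25/39 = 0.641
aabb: (28 − 13)²/13 = 225/13 = 17.308
Sum = 19.01

19.01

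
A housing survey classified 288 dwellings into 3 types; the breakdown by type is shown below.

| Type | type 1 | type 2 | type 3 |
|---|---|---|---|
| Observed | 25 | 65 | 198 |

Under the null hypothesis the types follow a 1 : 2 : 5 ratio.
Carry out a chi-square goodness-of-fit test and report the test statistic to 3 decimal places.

5.842

Ratio total = 8. Expected counts: 288×1/8 = 36, 288×2/8 = 72, 288×5/8 = 180.
χ² = (25−36)²/36 + (65−72)²/72 + (198−180)²/180
   = 3.3611 + 0.6806 + 1.8000
Sum = 5.842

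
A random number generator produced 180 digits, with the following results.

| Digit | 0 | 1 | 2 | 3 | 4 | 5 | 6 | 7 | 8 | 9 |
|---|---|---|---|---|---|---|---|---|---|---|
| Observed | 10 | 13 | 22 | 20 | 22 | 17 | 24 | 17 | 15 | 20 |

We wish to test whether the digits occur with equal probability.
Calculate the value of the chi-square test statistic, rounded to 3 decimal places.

Expected count for each of the 10 categories: 180/10 = 18.
0: (10 − 18)²/18 = 64/18 = 3.5556
1: (13 − 18)²/18 = 25/18 = 1.3889
2: (22 − 18)²/18 = 16/18 = 0.8889
3: (20 − 18)²/18 = 4/18 = 0.2222
4: (22 − 18)²/18 = 16/18 = 0.8889
5: (17 − 18)²/18 = 1/18 = 0.0556
6: (24 − 18)²/18 = 36/18 = 2.0000
7: (17 − 18)²/18 = 1/18 = 0.0556
8: (15 − 18)²/18 = 9/18 = 0.5000
9: (20 − 18)²/18 = 4/18 = 0.2222
Sum = 9.778

9.778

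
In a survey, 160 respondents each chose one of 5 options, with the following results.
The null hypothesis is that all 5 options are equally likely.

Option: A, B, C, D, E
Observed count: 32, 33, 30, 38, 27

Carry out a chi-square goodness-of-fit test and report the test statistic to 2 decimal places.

Under H₀ each category has probability 1/5, so each expected count is 160/5 = 32.
χ² = (32−32)²/32 + (33−32)²/32 + (30−32)²/32 + (38−32)²/32 + (27−32)²/32
   = 0.000 + 0.031 + 0.125 + 1.125 + 0.781
Sum = 2.06

2.06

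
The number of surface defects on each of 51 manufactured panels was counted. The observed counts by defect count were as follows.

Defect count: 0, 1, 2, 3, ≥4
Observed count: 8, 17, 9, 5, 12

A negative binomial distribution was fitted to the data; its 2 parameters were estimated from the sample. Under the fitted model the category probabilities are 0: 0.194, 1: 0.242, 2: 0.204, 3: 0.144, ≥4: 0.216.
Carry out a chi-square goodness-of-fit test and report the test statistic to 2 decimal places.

3.15

Expected counts E_i = n·p_i: 51×0.194 = 9.894, 51×0.242 = 12.342, 51×0.204 = 10.404, 51×0.144 = 7.344, 51×0.216 = 11.016.
0: (8 − 9.894)²/9.894 = 3.587236/9.894 = 0.363
1: (17 − 12.342)²/12.342 = 21.696964/12.342 = 1.758
2: (9 − 10.404)²/10.404 = 1.971216/10.404 = 0.189
3: (5 − 7.344)²/7.344 = 5.494336/7.344 = 0.748
≥4: (12 − 11.016)²/11.016 = 0.968256/11.016 = 0.088
Sum = 3.15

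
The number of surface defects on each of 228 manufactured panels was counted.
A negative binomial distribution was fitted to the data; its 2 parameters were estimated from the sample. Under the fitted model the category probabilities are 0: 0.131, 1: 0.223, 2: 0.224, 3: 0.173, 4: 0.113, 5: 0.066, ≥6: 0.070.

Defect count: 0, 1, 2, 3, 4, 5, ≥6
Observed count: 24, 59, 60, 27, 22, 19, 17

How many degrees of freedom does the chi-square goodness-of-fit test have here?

4

There are k = 7 categories and 2 parameters estimated from the data, so df = 7 − 1 − 2 = 4.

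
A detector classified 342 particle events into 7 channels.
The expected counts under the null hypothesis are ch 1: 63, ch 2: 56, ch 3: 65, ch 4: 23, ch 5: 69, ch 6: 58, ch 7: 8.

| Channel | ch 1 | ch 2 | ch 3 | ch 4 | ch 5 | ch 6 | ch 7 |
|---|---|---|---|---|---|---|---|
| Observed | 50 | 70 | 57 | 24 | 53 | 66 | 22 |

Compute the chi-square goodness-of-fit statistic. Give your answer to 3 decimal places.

ch 1: (50 − 63)²/63 = 169/63 = 2.6825
ch 2: (70 − 56)²/56 = 196/56 = 3.5000
ch 3: (57 − 65)²/65 = 64/65 = 0.9846
ch 4: (24 − 23)²/23 = 1/23 = 0.0435
ch 5: (53 − 69)²/69 = 256/69 = 3.7101
ch 6: (66 − 58)²/58 = 64/58 = 1.1034
ch 7: (22 − 8)²/8 = 196/8 = 24.5000
Sum = 36.524

36.524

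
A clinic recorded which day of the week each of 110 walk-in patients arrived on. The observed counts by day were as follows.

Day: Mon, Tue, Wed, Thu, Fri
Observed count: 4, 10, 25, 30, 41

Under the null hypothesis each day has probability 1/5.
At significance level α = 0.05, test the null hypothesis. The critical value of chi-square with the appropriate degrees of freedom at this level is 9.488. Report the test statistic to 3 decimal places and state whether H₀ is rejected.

Expected count for each of the 5 categories: 110/5 = 22.
χ² = (4−22)²/22 + (10−22)²/22 + (25−22)²/22 + (30−22)²/22 + (41−22)²/22
   = 14.7273 + 6.5455 + 0.4091 + 2.9091 + 16.4091
Sum = 41.000
df = 4. Since 41.000 > 9.488, we reject H₀.

41.000; reject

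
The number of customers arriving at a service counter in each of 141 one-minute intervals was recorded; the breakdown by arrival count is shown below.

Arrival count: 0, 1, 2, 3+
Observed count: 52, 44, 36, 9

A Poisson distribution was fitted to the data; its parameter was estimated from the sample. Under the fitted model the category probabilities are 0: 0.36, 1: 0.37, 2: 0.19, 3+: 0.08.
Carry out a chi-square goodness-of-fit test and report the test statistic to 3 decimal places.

4.937

Expected counts E_i = n·p_i: 141×0.36 = 50.76, 141×0.37 = 52.17, 141×0.19 = 26.79, 141×0.08 = 11.28.
cat         O        E   (O−E)²/E
0          52    50.76     0.0303
1          44    52.17     1.2794
2          36    26.79     3.1663
3+          9    11.28     0.4609
Sum = 4.937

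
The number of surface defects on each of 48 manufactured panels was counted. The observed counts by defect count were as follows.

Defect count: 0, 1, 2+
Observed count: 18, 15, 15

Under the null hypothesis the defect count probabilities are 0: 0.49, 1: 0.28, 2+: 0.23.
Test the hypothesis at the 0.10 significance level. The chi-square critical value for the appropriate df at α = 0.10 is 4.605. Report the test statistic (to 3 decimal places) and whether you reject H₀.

Expected counts E_i = n·p_i: 48×0.49 = 23.52, 48×0.28 = 13.44, 48×0.23 = 11.04.
0: (18 − 23.52)²/23.52 = 30.4704/23.52 = 1.2955
1: (15 − 13.44)²/13.44 = 2.4336/13.44 = 0.1811
2+: (15 − 11.04)²/11.04 = 15.6816/11.04 = 1.4204
Sum = 2.897
df = 2. Since 2.897 < 4.605, we do not reject H₀.

2.897; do not reject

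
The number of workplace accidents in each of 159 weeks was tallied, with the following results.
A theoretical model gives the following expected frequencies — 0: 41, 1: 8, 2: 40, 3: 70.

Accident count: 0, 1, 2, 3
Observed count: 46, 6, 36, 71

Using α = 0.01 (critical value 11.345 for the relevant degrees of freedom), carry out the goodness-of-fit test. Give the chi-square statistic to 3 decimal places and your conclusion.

1.524; do not reject

χ² = (46−41)²/41 + (6−8)²/8 + (36−40)²/40 + (71−70)²/70
   = 0.6098 + 0.5000 + 0.4000 + 0.0143
Sum = 1.524
df = 3. Since 1.524 < 11.345, we do not reject H₀.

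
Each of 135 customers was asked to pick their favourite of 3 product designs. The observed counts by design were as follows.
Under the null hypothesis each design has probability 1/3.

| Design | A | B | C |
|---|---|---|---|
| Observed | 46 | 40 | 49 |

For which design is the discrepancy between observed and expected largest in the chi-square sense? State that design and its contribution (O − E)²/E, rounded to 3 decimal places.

Expected count for each of the 3 categories: 135/3 = 45.
χ² = (46−45)²/45 + (40−45)²/45 + (49−45)²/45
   = 0.0222 + 0.5556 + 0.3556
The largest term is for B: 0.556.

B, 0.556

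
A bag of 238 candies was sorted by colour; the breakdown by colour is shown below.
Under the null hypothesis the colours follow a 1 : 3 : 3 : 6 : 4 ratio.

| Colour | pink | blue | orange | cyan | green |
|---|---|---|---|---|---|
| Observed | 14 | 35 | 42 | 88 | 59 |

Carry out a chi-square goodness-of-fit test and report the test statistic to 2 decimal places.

Ratio total = 17. Expected counts: 238×1/17 = 14, 238×3/17 = 42, 238×3/17 = 42, 238×6/17 = 84, 238×4/17 = 56.
χ² = (14−14)²/14 + (35−42)²/42 + (42−42)²/42 + (88−84)²/84 + (59−56)²/56
   = 0.000 + 1.167 + 0.000 + 0.190 + 0.161
Sum = 1.52

1.52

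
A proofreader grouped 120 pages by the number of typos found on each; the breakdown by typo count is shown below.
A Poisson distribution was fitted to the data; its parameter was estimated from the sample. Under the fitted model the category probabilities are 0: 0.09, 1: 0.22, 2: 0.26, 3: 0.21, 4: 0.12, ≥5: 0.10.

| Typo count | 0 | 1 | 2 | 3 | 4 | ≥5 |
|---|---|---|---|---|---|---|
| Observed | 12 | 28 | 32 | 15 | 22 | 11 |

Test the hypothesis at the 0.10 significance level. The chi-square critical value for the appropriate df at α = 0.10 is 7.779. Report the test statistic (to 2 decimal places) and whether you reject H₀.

8.47; reject

Expected counts E_i = n·p_i: 120×0.09 = 10.8, 120×0.22 = 26.4, 120×0.26 = 31.2, 120×0.21 = 25.2, 120×0.12 = 14.4, 120×0.10 = 12.
χ² = (12−10.8)²/10.8 + (28−26.4)²/26.4 + (32−31.2)²/31.2 + (15−25.2)²/25.2 + (22−14.4)²/14.4 + (11−12)²/12
   = 0.133 + 0.097 + 0.021 + 4.129 + 4.011 + 0.083
Sum = 8.47
df = 4. Since 8.47 > 7.779, we reject H₀.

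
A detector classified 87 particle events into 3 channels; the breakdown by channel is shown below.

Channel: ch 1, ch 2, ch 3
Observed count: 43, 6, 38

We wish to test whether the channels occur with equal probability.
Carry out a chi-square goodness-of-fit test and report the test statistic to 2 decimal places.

27.79

Under H₀ each category has probability 1/3, so each expected count is 87/3 = 29.
cat         O        E   (O−E)²/E
ch 1       43       29      6.759
ch 2        6       29     18.241
ch 3       38       29      2.793
Sum = 27.79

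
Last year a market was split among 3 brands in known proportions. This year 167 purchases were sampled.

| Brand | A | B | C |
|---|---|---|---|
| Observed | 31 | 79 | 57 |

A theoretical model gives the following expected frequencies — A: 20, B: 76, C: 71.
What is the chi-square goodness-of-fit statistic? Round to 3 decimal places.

χ² = (31−20)²/20 + (79−76)²/76 + (57−71)²/71
   = 6.0500 + 0.1184 + 2.7606
Sum = 8.929

8.929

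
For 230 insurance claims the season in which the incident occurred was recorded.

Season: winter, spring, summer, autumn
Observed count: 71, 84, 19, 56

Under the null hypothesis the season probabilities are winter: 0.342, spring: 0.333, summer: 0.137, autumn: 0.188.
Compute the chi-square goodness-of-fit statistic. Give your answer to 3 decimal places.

Expected counts E_i = n·p_i: 230×0.342 = 78.66, 230×0.333 = 76.59, 230×0.137 = 31.51, 230×0.188 = 43.24.
winter: (71 − 78.66)²/78.66 = 58.6756/78.66 = 0.7459
spring: (84 − 76.59)²/76.59 = 54.9081/76.59 = 0.7169
summer: (19 − 31.51)²/31.51 = 156.5001/31.51 = 4.9667
autumn: (56 − 43.24)²/43.24 = 162.8176/43.24 = 3.7654
Sum = 10.195

10.195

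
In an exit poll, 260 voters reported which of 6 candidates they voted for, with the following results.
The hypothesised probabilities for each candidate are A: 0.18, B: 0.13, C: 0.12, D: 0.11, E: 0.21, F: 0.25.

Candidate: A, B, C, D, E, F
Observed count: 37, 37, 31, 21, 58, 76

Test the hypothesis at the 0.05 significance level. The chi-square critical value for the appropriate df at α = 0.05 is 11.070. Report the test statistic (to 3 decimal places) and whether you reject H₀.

Expected counts E_i = n·p_i: 260×0.18 = 46.8, 260×0.13 = 33.8, 260×0.12 = 31.2, 260×0.11 = 28.6, 260×0.21 = 54.6, 260×0.25 = 65.
cat         O        E   (O−E)²/E
A          37     46.8     2.0521
B          37     33.8     0.3030
C          31     31.2     0.0013
D          21     28.6     2.0196
E          58     54.6     0.2117
F          76       65     1.8615
Sum = 6.449
df = 5. Since 6.449 < 11.070, we do not reject H₀.

6.449; do not reject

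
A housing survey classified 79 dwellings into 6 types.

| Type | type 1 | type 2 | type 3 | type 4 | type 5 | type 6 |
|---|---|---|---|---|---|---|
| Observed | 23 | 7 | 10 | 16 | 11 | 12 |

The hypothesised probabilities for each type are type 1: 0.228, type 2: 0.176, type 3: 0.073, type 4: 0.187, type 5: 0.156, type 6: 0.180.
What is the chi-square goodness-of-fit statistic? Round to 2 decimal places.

Expected counts E_i = n·p_i: 79×0.228 = 18.012, 79×0.176 = 13.904, 79×0.073 = 5.767, 79×0.187 = 14.773, 79×0.156 = 12.324, 79×0.180 = 14.22.
χ² = (23−18.012)²/18.012 + (7−13.904)²/13.904 + (10−5.767)²/5.767 + (16−14.773)²/14.773 + (11−12.324)²/12.324 + (12−14.22)²/14.22
   = 1.381 + 3.428 + 3.107 + 0.102 + 0.142 + 0.347
Sum = 8.51

8.51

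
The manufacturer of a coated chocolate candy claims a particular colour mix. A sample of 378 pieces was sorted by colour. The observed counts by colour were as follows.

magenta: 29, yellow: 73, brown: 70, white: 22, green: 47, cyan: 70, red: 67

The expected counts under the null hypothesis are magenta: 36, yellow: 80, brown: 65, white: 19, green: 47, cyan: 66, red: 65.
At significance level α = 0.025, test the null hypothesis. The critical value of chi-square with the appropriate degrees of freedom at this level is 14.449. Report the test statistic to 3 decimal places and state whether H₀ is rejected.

3.136; do not reject

cat          O        E   (O−E)²/E
magenta     29       36     1.3611
yellow      73       80     0.6125
brown       70       65     0.3846
white       22       19     0.4737
green       47       47     0.0000
cyan        70       66     0.2424
red         67       65     0.0615
Sum = 3.136
df = 6. Since 3.136 < 14.449, we do not reject H₀.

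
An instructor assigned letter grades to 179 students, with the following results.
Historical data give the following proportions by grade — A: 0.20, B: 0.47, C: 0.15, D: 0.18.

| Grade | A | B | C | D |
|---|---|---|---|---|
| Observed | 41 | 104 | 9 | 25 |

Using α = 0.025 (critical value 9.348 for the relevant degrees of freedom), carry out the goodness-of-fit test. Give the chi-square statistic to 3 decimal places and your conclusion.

18.933; reject

Expected counts E_i = n·p_i: 179×0.20 = 35.8, 179×0.47 = 84.13, 179×0.15 = 26.85, 179×0.18 = 32.22.
cat         O        E   (O−E)²/E
A          41     35.8     0.7553
B         104    84.13     4.6929
C           9    26.85    11.8668
D          25    32.22     1.6179
Sum = 18.933
df = 3. Since 18.933 > 9.348, we reject H₀.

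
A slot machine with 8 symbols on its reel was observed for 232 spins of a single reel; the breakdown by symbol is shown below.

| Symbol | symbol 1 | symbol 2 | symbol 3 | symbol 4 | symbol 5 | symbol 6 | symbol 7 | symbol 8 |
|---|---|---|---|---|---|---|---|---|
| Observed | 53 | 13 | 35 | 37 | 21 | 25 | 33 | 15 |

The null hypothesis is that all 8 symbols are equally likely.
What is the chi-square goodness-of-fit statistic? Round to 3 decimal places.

42.207

Under H₀ each category has probability 1/8, so each expected count is 232/8 = 29.
symbol 1: (53 − 29)²/29 = 576/29 = 19.8621
symbol 2: (13 − 29)²/29 = 256/29 = 8.8276
symbol 3: (35 − 29)²/29 = 36/29 = 1.2414
symbol 4: (37 − 29)²/29 = 64/29 = 2.2069
symbol 5: (21 − 29)²/29 = 64/29 = 2.2069
symbol 6: (25 − 29)²/29 = 16/29 = 0.5517
symbol 7: (33 − 29)²/29 = 16/29 = 0.5517
symbol 8: (15 − 29)²/29 = 196/29 = 6.7586
Sum = 42.207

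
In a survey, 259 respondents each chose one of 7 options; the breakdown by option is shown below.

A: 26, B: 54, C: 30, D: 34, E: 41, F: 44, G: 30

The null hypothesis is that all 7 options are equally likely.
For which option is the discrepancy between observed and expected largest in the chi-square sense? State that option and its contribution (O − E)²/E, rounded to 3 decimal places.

B, 7.811

Expected count for each of the 7 categories: 259/7 = 37.
χ² = (26−37)²/37 + (54−37)²/37 + (30−37)²/37 + (34−37)²/37 + (41−37)²/37 + (44−37)²/37 + (30−37)²/37
   = 3.2703 + 7.8108 + 1.3243 + 0.2432 + 0.4324 + 1.3243 + 1.3243
The largest term is for B: 7.811.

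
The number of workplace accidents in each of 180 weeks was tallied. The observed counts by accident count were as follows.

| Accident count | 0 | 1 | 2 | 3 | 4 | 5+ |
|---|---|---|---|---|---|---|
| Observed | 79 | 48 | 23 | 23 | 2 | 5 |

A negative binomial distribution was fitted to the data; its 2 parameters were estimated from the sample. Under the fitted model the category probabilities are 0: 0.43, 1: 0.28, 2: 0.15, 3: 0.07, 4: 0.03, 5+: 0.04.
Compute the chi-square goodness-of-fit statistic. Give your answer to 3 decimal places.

Expected counts E_i = n·p_i: 180×0.43 = 77.4, 180×0.28 = 50.4, 180×0.15 = 27, 180×0.07 = 12.6, 180×0.03 = 5.4, 180×0.04 = 7.2.
χ² = (79−77.4)²/77.4 + (48−50.4)²/50.4 + (23−27)²/27 + (23−12.6)²/12.6 + (2−5.4)²/5.4 + (5−7.2)²/7.2
   = 0.0331 + 0.1143 + 0.5926 + 8.5841 + 2.1407 + 0.6722
Sum = 12.137

12.137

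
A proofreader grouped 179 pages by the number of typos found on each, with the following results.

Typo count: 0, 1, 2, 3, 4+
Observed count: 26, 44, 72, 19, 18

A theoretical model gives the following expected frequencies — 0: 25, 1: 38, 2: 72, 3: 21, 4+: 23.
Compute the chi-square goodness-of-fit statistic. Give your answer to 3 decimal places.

2.265

χ² = (26−25)²/25 + (44−38)²/38 + (72−72)²/72 + (19−21)²/21 + (18−23)²/23
   = 0.0400 + 0.9474 + 0.0000 + 0.1905 + 1.0870
Sum = 2.265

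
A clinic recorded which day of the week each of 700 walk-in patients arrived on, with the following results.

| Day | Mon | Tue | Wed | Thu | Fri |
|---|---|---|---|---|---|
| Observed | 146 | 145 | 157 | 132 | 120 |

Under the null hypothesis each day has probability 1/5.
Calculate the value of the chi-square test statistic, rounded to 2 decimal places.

Under H₀ each category has probability 1/5, so each expected count is 700/5 = 140.
Mon: (146 − 140)²/140 = 36/140 = 0.257
Tue: (145 − 140)²/140 = 25/140 = 0.179
Wed: (157 − 140)²/140 = 289/140 = 2.064
Thu: (132 − 140)²/140 = 64/140 = 0.457
Fri: (120 − 140)²/140 = 400/140 = 2.857
Sum = 5.81

5.81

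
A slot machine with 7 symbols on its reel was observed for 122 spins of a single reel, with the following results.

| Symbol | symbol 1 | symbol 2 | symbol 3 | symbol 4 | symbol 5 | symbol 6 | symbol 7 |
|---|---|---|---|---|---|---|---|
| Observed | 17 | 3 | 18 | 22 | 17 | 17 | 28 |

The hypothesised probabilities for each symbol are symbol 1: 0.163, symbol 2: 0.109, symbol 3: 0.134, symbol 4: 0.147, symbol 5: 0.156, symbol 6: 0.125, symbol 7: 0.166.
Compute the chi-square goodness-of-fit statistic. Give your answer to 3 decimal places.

12.864

Expected counts E_i = n·p_i: 122×0.163 = 19.886, 122×0.109 = 13.298, 122×0.134 = 16.348, 122×0.147 = 17.934, 122×0.156 = 19.032, 122×0.125 = 15.25, 122×0.166 = 20.252.
cat           O        E   (O−E)²/E
symbol 1     17   19.886     0.4188
symbol 2      3   13.298     7.9748
symbol 3     18   16.348     0.1669
symbol 4     22   17.934     0.9218
symbol 5     17   19.032     0.2170
symbol 6     17    15.25     0.2008
symbol 7     28   20.252     2.9642
Sum = 12.864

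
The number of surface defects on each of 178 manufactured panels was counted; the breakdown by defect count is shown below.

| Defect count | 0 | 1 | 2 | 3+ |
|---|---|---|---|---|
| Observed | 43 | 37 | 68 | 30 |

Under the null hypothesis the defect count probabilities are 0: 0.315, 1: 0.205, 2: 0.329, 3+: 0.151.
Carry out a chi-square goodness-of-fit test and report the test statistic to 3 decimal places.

Expected counts E_i = n·p_i: 178×0.315 = 56.07, 178×0.205 = 36.49, 178×0.329 = 58.562, 178×0.151 = 26.878.
χ² = (43−56.07)²/56.07 + (37−36.49)²/36.49 + (68−58.562)²/58.562 + (30−26.878)²/26.878
   = 3.0466 + 0.0071 + 1.5211 + 0.3626
Sum = 4.937

4.937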